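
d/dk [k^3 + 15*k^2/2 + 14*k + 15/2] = 3*k^2 + 15*k + 14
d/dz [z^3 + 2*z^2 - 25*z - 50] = 3*z^2 + 4*z - 25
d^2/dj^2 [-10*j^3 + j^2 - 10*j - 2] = 2 - 60*j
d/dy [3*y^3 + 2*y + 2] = 9*y^2 + 2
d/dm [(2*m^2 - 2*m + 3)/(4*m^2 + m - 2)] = (10*m^2 - 32*m + 1)/(16*m^4 + 8*m^3 - 15*m^2 - 4*m + 4)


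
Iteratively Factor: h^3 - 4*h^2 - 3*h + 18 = (h - 3)*(h^2 - h - 6) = (h - 3)^2*(h + 2)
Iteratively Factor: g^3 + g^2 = (g)*(g^2 + g) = g^2*(g + 1)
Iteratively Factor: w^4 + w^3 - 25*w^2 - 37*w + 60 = (w - 5)*(w^3 + 6*w^2 + 5*w - 12) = (w - 5)*(w + 4)*(w^2 + 2*w - 3) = (w - 5)*(w + 3)*(w + 4)*(w - 1)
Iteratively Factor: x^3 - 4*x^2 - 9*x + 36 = (x + 3)*(x^2 - 7*x + 12) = (x - 4)*(x + 3)*(x - 3)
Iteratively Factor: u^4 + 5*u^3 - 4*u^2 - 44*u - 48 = (u + 2)*(u^3 + 3*u^2 - 10*u - 24) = (u + 2)^2*(u^2 + u - 12) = (u + 2)^2*(u + 4)*(u - 3)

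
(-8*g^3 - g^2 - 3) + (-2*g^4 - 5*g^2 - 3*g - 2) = -2*g^4 - 8*g^3 - 6*g^2 - 3*g - 5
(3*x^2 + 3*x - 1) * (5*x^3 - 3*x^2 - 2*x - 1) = 15*x^5 + 6*x^4 - 20*x^3 - 6*x^2 - x + 1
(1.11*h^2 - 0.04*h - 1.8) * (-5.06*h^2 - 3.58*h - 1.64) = -5.6166*h^4 - 3.7714*h^3 + 7.4308*h^2 + 6.5096*h + 2.952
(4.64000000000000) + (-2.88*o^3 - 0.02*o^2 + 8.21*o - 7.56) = -2.88*o^3 - 0.02*o^2 + 8.21*o - 2.92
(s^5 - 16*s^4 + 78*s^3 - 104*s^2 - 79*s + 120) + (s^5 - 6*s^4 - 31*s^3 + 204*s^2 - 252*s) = 2*s^5 - 22*s^4 + 47*s^3 + 100*s^2 - 331*s + 120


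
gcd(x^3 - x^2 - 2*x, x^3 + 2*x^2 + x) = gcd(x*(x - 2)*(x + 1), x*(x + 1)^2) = x^2 + x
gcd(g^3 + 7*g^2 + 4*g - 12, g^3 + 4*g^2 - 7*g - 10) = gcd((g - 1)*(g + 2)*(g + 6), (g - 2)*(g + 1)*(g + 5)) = 1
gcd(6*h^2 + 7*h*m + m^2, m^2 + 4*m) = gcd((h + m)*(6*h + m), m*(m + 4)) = 1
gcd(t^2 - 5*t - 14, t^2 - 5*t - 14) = t^2 - 5*t - 14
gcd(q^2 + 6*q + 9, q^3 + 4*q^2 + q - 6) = q + 3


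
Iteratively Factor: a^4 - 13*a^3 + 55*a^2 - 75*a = (a - 5)*(a^3 - 8*a^2 + 15*a) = (a - 5)^2*(a^2 - 3*a) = (a - 5)^2*(a - 3)*(a)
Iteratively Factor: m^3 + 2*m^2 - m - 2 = (m + 2)*(m^2 - 1) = (m - 1)*(m + 2)*(m + 1)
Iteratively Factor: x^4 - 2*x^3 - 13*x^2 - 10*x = (x + 1)*(x^3 - 3*x^2 - 10*x) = (x - 5)*(x + 1)*(x^2 + 2*x) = x*(x - 5)*(x + 1)*(x + 2)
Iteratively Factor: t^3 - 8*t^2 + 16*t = (t)*(t^2 - 8*t + 16) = t*(t - 4)*(t - 4)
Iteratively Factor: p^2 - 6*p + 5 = (p - 5)*(p - 1)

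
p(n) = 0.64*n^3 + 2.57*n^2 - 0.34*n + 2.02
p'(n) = 1.92*n^2 + 5.14*n - 0.34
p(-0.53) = 2.83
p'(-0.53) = -2.52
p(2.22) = 20.93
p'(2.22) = 20.53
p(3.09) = 44.39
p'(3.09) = 33.87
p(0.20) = 2.06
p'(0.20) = 0.76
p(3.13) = 45.76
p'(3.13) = 34.56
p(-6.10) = -45.54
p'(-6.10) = 39.75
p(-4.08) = 2.72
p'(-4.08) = 10.65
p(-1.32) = 5.47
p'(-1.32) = -3.78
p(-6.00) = -41.66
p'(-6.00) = 37.94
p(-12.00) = -729.74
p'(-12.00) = 214.46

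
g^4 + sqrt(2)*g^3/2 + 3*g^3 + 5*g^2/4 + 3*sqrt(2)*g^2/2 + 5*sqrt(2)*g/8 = g*(g + 1/2)*(g + 5/2)*(g + sqrt(2)/2)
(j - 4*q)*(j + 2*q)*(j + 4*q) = j^3 + 2*j^2*q - 16*j*q^2 - 32*q^3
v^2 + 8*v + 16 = (v + 4)^2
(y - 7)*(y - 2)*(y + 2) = y^3 - 7*y^2 - 4*y + 28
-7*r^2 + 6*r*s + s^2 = (-r + s)*(7*r + s)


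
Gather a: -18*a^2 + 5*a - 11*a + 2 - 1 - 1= -18*a^2 - 6*a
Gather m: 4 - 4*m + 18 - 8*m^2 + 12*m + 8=-8*m^2 + 8*m + 30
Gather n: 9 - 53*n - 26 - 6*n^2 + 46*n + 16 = -6*n^2 - 7*n - 1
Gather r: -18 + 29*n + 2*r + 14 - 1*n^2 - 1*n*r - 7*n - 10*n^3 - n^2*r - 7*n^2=-10*n^3 - 8*n^2 + 22*n + r*(-n^2 - n + 2) - 4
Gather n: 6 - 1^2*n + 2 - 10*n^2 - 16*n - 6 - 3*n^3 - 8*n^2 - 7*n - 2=-3*n^3 - 18*n^2 - 24*n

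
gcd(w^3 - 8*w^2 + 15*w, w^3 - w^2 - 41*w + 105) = w^2 - 8*w + 15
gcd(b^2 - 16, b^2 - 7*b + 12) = b - 4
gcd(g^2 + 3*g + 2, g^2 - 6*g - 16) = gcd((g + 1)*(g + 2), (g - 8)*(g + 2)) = g + 2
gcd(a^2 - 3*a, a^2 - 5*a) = a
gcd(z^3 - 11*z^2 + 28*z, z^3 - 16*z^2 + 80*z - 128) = z - 4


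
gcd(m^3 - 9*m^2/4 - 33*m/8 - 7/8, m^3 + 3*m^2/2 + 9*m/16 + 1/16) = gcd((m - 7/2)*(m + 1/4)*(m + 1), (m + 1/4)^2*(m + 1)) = m^2 + 5*m/4 + 1/4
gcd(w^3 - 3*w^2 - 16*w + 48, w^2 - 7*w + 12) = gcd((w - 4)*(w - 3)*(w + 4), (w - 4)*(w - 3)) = w^2 - 7*w + 12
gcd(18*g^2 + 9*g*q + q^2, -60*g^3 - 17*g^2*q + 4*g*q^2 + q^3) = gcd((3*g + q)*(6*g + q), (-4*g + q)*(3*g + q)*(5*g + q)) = 3*g + q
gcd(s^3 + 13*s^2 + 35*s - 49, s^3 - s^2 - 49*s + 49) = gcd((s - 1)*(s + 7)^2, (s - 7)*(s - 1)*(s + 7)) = s^2 + 6*s - 7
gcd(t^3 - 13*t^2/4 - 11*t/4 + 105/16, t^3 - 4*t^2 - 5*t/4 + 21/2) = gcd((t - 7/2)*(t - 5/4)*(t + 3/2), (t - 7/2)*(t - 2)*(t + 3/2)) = t^2 - 2*t - 21/4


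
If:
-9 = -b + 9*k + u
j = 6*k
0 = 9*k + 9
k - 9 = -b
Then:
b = 10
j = -6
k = -1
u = 10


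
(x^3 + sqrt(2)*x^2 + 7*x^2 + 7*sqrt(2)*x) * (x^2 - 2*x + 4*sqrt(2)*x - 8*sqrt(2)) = x^5 + 5*x^4 + 5*sqrt(2)*x^4 - 6*x^3 + 25*sqrt(2)*x^3 - 70*sqrt(2)*x^2 + 40*x^2 - 112*x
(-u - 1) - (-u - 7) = 6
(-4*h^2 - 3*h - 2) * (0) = 0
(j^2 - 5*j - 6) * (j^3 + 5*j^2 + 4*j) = j^5 - 27*j^3 - 50*j^2 - 24*j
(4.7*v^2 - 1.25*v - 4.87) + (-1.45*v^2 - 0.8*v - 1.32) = 3.25*v^2 - 2.05*v - 6.19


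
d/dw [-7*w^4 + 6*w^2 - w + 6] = -28*w^3 + 12*w - 1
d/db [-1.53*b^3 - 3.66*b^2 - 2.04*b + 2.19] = -4.59*b^2 - 7.32*b - 2.04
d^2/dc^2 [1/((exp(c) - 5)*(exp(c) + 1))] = 4*(exp(3*c) - 3*exp(2*c) + 9*exp(c) - 5)*exp(c)/(exp(6*c) - 12*exp(5*c) + 33*exp(4*c) + 56*exp(3*c) - 165*exp(2*c) - 300*exp(c) - 125)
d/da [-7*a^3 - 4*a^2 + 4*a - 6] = -21*a^2 - 8*a + 4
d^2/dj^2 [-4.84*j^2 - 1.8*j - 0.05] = -9.68000000000000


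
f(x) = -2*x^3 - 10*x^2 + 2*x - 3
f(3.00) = -141.00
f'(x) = -6*x^2 - 20*x + 2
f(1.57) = -32.25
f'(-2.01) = 17.96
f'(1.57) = -44.19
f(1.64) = -35.44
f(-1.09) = -14.47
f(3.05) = -146.67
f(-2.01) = -31.18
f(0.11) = -2.90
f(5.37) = -590.34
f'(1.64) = -46.94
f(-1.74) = -26.22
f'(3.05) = -114.82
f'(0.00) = 2.00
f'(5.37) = -278.42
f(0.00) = -3.00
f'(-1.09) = 16.67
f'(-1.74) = 18.63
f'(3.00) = -112.00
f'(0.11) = -0.27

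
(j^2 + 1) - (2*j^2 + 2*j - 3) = -j^2 - 2*j + 4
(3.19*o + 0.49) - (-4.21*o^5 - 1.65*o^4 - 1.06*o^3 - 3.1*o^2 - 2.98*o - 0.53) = 4.21*o^5 + 1.65*o^4 + 1.06*o^3 + 3.1*o^2 + 6.17*o + 1.02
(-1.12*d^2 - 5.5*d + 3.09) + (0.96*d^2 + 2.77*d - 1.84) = -0.16*d^2 - 2.73*d + 1.25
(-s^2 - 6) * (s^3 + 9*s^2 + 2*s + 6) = -s^5 - 9*s^4 - 8*s^3 - 60*s^2 - 12*s - 36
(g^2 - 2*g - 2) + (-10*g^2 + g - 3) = -9*g^2 - g - 5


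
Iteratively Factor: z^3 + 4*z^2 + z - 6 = (z + 2)*(z^2 + 2*z - 3) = (z + 2)*(z + 3)*(z - 1)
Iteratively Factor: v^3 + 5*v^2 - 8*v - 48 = (v + 4)*(v^2 + v - 12) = (v + 4)^2*(v - 3)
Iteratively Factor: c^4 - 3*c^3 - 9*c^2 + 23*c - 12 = (c - 1)*(c^3 - 2*c^2 - 11*c + 12) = (c - 4)*(c - 1)*(c^2 + 2*c - 3) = (c - 4)*(c - 1)*(c + 3)*(c - 1)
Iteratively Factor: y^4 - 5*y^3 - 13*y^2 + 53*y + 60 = (y + 1)*(y^3 - 6*y^2 - 7*y + 60) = (y - 5)*(y + 1)*(y^2 - y - 12) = (y - 5)*(y - 4)*(y + 1)*(y + 3)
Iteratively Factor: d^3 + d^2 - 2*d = (d + 2)*(d^2 - d) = d*(d + 2)*(d - 1)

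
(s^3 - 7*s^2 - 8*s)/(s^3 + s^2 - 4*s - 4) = s*(s - 8)/(s^2 - 4)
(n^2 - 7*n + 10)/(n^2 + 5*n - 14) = (n - 5)/(n + 7)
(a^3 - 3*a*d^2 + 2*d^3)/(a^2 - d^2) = (a^2 + a*d - 2*d^2)/(a + d)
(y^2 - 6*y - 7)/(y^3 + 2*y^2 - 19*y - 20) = (y - 7)/(y^2 + y - 20)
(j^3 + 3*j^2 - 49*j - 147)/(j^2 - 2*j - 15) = (j^2 - 49)/(j - 5)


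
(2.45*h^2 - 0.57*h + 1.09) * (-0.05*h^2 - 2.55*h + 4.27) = -0.1225*h^4 - 6.219*h^3 + 11.8605*h^2 - 5.2134*h + 4.6543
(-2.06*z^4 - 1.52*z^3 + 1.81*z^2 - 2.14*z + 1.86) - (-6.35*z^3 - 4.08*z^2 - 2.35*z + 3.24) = -2.06*z^4 + 4.83*z^3 + 5.89*z^2 + 0.21*z - 1.38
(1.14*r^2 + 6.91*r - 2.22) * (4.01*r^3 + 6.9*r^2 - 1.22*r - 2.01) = 4.5714*r^5 + 35.5751*r^4 + 37.386*r^3 - 26.0396*r^2 - 11.1807*r + 4.4622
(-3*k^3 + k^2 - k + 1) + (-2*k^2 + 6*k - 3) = -3*k^3 - k^2 + 5*k - 2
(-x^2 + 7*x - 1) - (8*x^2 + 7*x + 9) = -9*x^2 - 10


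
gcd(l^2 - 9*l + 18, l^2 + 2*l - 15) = l - 3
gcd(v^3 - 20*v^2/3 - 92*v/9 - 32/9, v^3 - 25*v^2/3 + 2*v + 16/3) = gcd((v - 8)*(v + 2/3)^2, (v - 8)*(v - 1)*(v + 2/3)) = v^2 - 22*v/3 - 16/3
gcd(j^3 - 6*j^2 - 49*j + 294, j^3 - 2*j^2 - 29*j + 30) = j - 6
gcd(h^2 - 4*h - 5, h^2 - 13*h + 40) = h - 5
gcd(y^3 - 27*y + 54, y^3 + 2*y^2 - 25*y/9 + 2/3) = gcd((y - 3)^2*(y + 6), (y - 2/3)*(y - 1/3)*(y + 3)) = 1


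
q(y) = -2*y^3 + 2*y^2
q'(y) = -6*y^2 + 4*y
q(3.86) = -85.23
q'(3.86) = -73.96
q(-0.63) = 1.29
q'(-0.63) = -4.90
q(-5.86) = 471.14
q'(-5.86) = -229.48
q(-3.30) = 93.65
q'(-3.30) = -78.54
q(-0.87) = 2.83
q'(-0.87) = -8.02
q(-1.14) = 5.56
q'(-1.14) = -12.36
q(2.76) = -26.81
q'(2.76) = -34.67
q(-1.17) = 5.94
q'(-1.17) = -12.89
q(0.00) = 0.00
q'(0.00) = 0.00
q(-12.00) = 3744.00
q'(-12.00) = -912.00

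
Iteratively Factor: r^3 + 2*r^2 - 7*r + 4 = (r - 1)*(r^2 + 3*r - 4) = (r - 1)^2*(r + 4)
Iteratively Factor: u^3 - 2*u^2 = (u)*(u^2 - 2*u) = u^2*(u - 2)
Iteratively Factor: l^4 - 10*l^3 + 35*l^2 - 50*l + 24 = (l - 2)*(l^3 - 8*l^2 + 19*l - 12) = (l - 2)*(l - 1)*(l^2 - 7*l + 12) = (l - 3)*(l - 2)*(l - 1)*(l - 4)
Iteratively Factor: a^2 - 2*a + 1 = (a - 1)*(a - 1)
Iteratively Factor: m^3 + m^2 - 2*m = (m + 2)*(m^2 - m) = m*(m + 2)*(m - 1)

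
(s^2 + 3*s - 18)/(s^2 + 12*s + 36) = (s - 3)/(s + 6)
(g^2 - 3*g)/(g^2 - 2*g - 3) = g/(g + 1)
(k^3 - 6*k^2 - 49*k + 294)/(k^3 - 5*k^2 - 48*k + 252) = (k - 7)/(k - 6)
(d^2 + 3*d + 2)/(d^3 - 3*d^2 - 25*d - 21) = (d + 2)/(d^2 - 4*d - 21)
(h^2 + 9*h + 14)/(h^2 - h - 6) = (h + 7)/(h - 3)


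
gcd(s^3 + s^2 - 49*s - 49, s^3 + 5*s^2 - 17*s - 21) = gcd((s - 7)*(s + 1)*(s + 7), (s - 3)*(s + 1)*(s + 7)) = s^2 + 8*s + 7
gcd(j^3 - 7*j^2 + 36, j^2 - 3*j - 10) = j + 2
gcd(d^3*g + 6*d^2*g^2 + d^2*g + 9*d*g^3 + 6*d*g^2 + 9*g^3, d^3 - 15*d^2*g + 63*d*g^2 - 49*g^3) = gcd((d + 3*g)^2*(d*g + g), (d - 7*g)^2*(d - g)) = 1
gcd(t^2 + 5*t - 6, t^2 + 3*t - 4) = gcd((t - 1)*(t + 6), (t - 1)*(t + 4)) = t - 1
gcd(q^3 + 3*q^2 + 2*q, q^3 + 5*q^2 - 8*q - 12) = q + 1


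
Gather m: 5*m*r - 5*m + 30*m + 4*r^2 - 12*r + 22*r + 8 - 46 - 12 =m*(5*r + 25) + 4*r^2 + 10*r - 50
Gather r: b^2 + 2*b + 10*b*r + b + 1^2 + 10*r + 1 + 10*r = b^2 + 3*b + r*(10*b + 20) + 2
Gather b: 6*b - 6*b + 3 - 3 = 0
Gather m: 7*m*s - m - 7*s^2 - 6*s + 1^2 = m*(7*s - 1) - 7*s^2 - 6*s + 1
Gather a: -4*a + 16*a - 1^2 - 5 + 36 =12*a + 30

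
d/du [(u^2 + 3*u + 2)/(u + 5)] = (u^2 + 10*u + 13)/(u^2 + 10*u + 25)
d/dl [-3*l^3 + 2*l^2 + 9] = l*(4 - 9*l)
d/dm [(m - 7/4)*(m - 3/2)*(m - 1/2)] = 3*m^2 - 15*m/2 + 17/4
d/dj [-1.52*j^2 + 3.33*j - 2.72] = 3.33 - 3.04*j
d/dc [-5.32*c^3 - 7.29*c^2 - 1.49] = c*(-15.96*c - 14.58)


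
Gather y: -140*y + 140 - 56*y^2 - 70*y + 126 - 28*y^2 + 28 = -84*y^2 - 210*y + 294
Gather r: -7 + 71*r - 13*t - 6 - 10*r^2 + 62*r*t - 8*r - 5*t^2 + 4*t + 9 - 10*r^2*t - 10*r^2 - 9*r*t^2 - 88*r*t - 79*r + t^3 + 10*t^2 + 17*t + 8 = r^2*(-10*t - 20) + r*(-9*t^2 - 26*t - 16) + t^3 + 5*t^2 + 8*t + 4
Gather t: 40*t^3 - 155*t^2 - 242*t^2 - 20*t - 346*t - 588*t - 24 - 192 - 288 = 40*t^3 - 397*t^2 - 954*t - 504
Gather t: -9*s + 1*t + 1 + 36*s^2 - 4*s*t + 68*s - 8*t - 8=36*s^2 + 59*s + t*(-4*s - 7) - 7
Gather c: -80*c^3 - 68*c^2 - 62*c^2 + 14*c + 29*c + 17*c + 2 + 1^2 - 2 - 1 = -80*c^3 - 130*c^2 + 60*c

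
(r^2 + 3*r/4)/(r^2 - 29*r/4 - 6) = r/(r - 8)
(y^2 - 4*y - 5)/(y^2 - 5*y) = (y + 1)/y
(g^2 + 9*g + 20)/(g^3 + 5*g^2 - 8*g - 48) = (g + 5)/(g^2 + g - 12)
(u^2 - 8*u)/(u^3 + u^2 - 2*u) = (u - 8)/(u^2 + u - 2)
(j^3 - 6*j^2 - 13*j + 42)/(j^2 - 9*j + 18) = (j^3 - 6*j^2 - 13*j + 42)/(j^2 - 9*j + 18)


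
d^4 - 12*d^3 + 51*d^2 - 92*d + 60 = (d - 5)*(d - 3)*(d - 2)^2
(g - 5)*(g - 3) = g^2 - 8*g + 15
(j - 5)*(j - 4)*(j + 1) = j^3 - 8*j^2 + 11*j + 20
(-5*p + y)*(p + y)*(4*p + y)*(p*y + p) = -20*p^4*y - 20*p^4 - 21*p^3*y^2 - 21*p^3*y + p*y^4 + p*y^3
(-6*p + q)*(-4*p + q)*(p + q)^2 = 24*p^4 + 38*p^3*q + 5*p^2*q^2 - 8*p*q^3 + q^4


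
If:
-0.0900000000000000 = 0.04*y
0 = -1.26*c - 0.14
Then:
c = -0.11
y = -2.25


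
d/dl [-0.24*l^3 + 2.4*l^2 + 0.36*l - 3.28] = -0.72*l^2 + 4.8*l + 0.36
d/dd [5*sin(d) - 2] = 5*cos(d)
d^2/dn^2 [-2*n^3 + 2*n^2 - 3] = 4 - 12*n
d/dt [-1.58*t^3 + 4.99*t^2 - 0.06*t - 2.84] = -4.74*t^2 + 9.98*t - 0.06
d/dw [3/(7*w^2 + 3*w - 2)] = 3*(-14*w - 3)/(7*w^2 + 3*w - 2)^2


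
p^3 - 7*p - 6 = (p - 3)*(p + 1)*(p + 2)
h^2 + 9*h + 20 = (h + 4)*(h + 5)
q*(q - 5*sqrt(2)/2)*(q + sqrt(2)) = q^3 - 3*sqrt(2)*q^2/2 - 5*q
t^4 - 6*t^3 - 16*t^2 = t^2*(t - 8)*(t + 2)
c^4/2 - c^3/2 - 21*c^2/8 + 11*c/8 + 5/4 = (c/2 + 1/4)*(c - 5/2)*(c - 1)*(c + 2)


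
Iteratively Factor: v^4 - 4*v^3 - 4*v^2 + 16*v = (v - 2)*(v^3 - 2*v^2 - 8*v) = (v - 4)*(v - 2)*(v^2 + 2*v) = v*(v - 4)*(v - 2)*(v + 2)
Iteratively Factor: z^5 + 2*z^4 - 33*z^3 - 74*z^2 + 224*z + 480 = (z + 4)*(z^4 - 2*z^3 - 25*z^2 + 26*z + 120) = (z - 5)*(z + 4)*(z^3 + 3*z^2 - 10*z - 24) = (z - 5)*(z + 4)^2*(z^2 - z - 6) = (z - 5)*(z + 2)*(z + 4)^2*(z - 3)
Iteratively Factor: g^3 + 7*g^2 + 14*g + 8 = (g + 2)*(g^2 + 5*g + 4) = (g + 2)*(g + 4)*(g + 1)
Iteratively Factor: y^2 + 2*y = (y)*(y + 2)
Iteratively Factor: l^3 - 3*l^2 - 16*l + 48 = (l - 3)*(l^2 - 16) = (l - 3)*(l + 4)*(l - 4)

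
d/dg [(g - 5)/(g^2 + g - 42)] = (g^2 + g - (g - 5)*(2*g + 1) - 42)/(g^2 + g - 42)^2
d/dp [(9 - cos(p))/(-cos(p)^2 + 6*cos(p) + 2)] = (cos(p)^2 - 18*cos(p) + 56)*sin(p)/(sin(p)^2 + 6*cos(p) + 1)^2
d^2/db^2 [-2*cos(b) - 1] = 2*cos(b)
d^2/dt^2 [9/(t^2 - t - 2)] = 18*(t^2 - t - (2*t - 1)^2 - 2)/(-t^2 + t + 2)^3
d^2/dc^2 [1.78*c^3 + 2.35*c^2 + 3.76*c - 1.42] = 10.68*c + 4.7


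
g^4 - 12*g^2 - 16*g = g*(g - 4)*(g + 2)^2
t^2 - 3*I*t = t*(t - 3*I)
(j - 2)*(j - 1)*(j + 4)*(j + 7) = j^4 + 8*j^3 - 3*j^2 - 62*j + 56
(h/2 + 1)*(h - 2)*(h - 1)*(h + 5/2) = h^4/2 + 3*h^3/4 - 13*h^2/4 - 3*h + 5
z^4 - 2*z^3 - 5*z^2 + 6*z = z*(z - 3)*(z - 1)*(z + 2)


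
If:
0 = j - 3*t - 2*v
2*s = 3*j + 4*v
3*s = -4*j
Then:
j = -12*v/17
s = 16*v/17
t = -46*v/51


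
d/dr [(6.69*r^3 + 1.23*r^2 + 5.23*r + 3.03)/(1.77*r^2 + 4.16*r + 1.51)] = (11.8413*r^4 + 55.6608*r^3 + 26.1654*r^2 - 7.0116*r - 4.7075)/(3.1329*r^4 + 14.7264*r^3 + 22.651*r^2 + 12.5632*r + 2.2801)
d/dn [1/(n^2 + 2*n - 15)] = 2*(-n - 1)/(n^2 + 2*n - 15)^2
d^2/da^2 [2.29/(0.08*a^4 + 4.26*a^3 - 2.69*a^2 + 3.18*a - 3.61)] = ((-2.1984*a^2 - 58.5324*a + 12.3202)*(0.08*a^4 + 4.26*a^3 - 2.69*a^2 + 3.18*a - 3.61) + 2.29*(0.32*a^3 + 12.78*a^2 - 5.38*a + 3.18)*(0.64*a^3 + 25.56*a^2 - 10.76*a + 6.36))/(0.08*a^4 + 4.26*a^3 - 2.69*a^2 + 3.18*a - 3.61)^3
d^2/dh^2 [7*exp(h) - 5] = 7*exp(h)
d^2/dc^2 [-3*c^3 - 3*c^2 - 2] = -18*c - 6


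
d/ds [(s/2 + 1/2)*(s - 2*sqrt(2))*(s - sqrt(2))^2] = 2*s^3 - 6*sqrt(2)*s^2 + 3*s^2/2 - 4*sqrt(2)*s + 10*s - 2*sqrt(2) + 5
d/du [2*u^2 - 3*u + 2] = 4*u - 3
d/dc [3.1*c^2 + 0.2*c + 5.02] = 6.2*c + 0.2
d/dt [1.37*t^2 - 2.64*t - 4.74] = 2.74*t - 2.64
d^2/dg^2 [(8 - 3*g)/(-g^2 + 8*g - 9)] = 2*((32 - 9*g)*(g^2 - 8*g + 9) + 4*(g - 4)^2*(3*g - 8))/(g^2 - 8*g + 9)^3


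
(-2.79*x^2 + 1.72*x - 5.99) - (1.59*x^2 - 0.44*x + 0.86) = -4.38*x^2 + 2.16*x - 6.85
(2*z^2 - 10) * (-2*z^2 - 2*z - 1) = -4*z^4 - 4*z^3 + 18*z^2 + 20*z + 10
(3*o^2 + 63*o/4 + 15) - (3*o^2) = 63*o/4 + 15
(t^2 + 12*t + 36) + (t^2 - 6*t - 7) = 2*t^2 + 6*t + 29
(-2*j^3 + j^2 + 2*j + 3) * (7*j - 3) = -14*j^4 + 13*j^3 + 11*j^2 + 15*j - 9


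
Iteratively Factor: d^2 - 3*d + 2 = (d - 1)*(d - 2)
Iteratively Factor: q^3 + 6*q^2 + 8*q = (q + 2)*(q^2 + 4*q) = q*(q + 2)*(q + 4)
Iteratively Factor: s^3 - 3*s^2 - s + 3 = (s - 3)*(s^2 - 1) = (s - 3)*(s + 1)*(s - 1)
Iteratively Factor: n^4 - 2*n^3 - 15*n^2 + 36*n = (n - 3)*(n^3 + n^2 - 12*n) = n*(n - 3)*(n^2 + n - 12) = n*(n - 3)^2*(n + 4)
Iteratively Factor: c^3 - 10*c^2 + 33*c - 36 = (c - 3)*(c^2 - 7*c + 12) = (c - 4)*(c - 3)*(c - 3)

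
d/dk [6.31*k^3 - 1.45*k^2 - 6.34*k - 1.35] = 18.93*k^2 - 2.9*k - 6.34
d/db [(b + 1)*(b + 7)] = 2*b + 8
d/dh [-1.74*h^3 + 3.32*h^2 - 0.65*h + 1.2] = -5.22*h^2 + 6.64*h - 0.65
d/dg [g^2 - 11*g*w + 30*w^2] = 2*g - 11*w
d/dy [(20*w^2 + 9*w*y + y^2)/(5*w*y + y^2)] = -4*w/y^2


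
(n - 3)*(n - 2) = n^2 - 5*n + 6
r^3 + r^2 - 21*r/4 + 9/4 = (r - 3/2)*(r - 1/2)*(r + 3)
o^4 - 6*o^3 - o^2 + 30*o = o*(o - 5)*(o - 3)*(o + 2)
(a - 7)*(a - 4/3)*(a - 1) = a^3 - 28*a^2/3 + 53*a/3 - 28/3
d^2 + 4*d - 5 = (d - 1)*(d + 5)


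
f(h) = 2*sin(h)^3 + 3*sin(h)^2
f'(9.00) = -3.18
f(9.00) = 0.65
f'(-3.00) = 0.72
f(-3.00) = 0.05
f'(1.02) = 4.96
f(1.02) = 3.42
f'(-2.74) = 1.31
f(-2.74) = 0.34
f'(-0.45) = -1.33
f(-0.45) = 0.40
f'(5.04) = -0.10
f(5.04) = 0.99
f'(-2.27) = 0.69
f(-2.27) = 0.86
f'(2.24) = -5.21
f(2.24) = 2.81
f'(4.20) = 0.33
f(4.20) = 0.95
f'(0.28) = 2.03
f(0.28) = 0.27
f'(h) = 6*sin(h)^2*cos(h) + 6*sin(h)*cos(h)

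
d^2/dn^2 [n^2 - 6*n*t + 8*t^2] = 2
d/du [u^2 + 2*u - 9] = 2*u + 2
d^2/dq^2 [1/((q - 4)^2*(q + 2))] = 2*((q - 4)^2 + 2*(q - 4)*(q + 2) + 3*(q + 2)^2)/((q - 4)^4*(q + 2)^3)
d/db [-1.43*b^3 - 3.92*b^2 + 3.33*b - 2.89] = -4.29*b^2 - 7.84*b + 3.33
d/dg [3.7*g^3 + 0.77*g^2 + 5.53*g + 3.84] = 11.1*g^2 + 1.54*g + 5.53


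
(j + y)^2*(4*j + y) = 4*j^3 + 9*j^2*y + 6*j*y^2 + y^3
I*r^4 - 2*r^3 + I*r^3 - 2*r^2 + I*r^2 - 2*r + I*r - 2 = (r - I)*(r + I)*(r + 2*I)*(I*r + I)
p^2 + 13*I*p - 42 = (p + 6*I)*(p + 7*I)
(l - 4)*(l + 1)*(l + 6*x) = l^3 + 6*l^2*x - 3*l^2 - 18*l*x - 4*l - 24*x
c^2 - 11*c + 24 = (c - 8)*(c - 3)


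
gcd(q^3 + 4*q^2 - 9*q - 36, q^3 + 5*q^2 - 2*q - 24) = q^2 + 7*q + 12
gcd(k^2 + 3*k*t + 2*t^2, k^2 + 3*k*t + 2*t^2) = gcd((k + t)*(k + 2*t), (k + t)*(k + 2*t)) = k^2 + 3*k*t + 2*t^2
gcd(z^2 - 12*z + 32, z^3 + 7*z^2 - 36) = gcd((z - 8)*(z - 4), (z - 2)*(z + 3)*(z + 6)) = 1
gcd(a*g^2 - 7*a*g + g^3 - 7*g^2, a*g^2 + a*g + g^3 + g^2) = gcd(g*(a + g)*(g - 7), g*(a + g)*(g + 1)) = a*g + g^2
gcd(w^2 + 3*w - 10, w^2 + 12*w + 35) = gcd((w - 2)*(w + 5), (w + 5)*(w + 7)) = w + 5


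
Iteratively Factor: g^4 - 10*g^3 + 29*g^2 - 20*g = (g - 1)*(g^3 - 9*g^2 + 20*g) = (g - 4)*(g - 1)*(g^2 - 5*g) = (g - 5)*(g - 4)*(g - 1)*(g)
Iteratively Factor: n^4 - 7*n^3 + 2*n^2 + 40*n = (n)*(n^3 - 7*n^2 + 2*n + 40) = n*(n - 5)*(n^2 - 2*n - 8) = n*(n - 5)*(n + 2)*(n - 4)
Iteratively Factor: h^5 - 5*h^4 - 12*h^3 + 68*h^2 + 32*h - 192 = (h + 2)*(h^4 - 7*h^3 + 2*h^2 + 64*h - 96) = (h + 2)*(h + 3)*(h^3 - 10*h^2 + 32*h - 32) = (h - 4)*(h + 2)*(h + 3)*(h^2 - 6*h + 8) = (h - 4)^2*(h + 2)*(h + 3)*(h - 2)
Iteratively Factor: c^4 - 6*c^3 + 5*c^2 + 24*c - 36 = (c - 2)*(c^3 - 4*c^2 - 3*c + 18) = (c - 3)*(c - 2)*(c^2 - c - 6) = (c - 3)^2*(c - 2)*(c + 2)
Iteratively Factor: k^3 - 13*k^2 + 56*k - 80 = (k - 5)*(k^2 - 8*k + 16) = (k - 5)*(k - 4)*(k - 4)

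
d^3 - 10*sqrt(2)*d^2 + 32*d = d*(d - 8*sqrt(2))*(d - 2*sqrt(2))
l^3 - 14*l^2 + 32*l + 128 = (l - 8)^2*(l + 2)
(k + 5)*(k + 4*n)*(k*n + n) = k^3*n + 4*k^2*n^2 + 6*k^2*n + 24*k*n^2 + 5*k*n + 20*n^2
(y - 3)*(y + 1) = y^2 - 2*y - 3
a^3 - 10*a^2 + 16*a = a*(a - 8)*(a - 2)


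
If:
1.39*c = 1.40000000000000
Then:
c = 1.01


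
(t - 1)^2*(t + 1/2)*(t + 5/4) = t^4 - t^3/4 - 15*t^2/8 + t/2 + 5/8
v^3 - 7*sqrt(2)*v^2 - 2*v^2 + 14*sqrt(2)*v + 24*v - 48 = (v - 2)*(v - 4*sqrt(2))*(v - 3*sqrt(2))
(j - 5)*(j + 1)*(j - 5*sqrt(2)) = j^3 - 5*sqrt(2)*j^2 - 4*j^2 - 5*j + 20*sqrt(2)*j + 25*sqrt(2)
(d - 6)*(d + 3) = d^2 - 3*d - 18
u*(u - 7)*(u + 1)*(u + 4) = u^4 - 2*u^3 - 31*u^2 - 28*u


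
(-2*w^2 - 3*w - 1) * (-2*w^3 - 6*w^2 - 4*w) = 4*w^5 + 18*w^4 + 28*w^3 + 18*w^2 + 4*w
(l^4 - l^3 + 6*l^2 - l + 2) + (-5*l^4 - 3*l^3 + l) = -4*l^4 - 4*l^3 + 6*l^2 + 2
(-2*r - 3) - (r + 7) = -3*r - 10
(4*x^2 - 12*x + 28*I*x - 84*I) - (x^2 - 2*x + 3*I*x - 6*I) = 3*x^2 - 10*x + 25*I*x - 78*I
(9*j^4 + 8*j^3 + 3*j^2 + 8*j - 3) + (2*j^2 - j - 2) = 9*j^4 + 8*j^3 + 5*j^2 + 7*j - 5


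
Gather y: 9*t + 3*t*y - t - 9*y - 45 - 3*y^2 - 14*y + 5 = 8*t - 3*y^2 + y*(3*t - 23) - 40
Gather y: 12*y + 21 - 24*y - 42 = -12*y - 21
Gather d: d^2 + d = d^2 + d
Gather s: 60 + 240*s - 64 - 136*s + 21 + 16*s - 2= 120*s + 15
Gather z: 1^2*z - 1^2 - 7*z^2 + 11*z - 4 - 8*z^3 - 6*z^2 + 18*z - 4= -8*z^3 - 13*z^2 + 30*z - 9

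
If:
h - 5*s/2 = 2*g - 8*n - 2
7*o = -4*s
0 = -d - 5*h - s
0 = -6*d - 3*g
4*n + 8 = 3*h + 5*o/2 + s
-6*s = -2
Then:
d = 1091/182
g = -1091/91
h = -691/546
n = -2173/728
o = -4/21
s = 1/3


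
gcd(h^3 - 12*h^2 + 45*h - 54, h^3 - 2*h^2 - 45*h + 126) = h^2 - 9*h + 18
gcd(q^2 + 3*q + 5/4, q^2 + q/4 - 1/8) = q + 1/2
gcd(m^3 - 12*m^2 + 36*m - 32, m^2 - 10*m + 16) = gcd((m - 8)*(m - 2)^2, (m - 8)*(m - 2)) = m^2 - 10*m + 16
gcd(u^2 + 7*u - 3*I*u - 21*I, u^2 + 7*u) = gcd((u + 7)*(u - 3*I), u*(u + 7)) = u + 7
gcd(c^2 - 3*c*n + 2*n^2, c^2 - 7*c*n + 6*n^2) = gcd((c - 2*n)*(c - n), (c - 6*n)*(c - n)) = c - n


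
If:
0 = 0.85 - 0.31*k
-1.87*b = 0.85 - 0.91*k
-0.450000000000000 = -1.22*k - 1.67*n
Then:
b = 0.88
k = 2.74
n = -1.73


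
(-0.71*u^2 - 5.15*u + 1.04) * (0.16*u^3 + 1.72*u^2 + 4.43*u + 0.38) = -0.1136*u^5 - 2.0452*u^4 - 11.8369*u^3 - 21.2955*u^2 + 2.6502*u + 0.3952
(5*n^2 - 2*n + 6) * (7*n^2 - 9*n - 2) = 35*n^4 - 59*n^3 + 50*n^2 - 50*n - 12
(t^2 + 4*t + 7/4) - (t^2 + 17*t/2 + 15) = -9*t/2 - 53/4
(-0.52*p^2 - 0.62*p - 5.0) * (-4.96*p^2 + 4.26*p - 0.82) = 2.5792*p^4 + 0.86*p^3 + 22.5852*p^2 - 20.7916*p + 4.1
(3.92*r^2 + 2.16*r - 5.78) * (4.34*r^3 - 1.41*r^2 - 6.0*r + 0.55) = 17.0128*r^5 + 3.8472*r^4 - 51.6508*r^3 - 2.6542*r^2 + 35.868*r - 3.179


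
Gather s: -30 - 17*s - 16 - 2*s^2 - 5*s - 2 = -2*s^2 - 22*s - 48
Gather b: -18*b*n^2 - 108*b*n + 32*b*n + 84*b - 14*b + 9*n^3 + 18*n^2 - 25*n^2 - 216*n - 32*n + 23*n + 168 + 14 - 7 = b*(-18*n^2 - 76*n + 70) + 9*n^3 - 7*n^2 - 225*n + 175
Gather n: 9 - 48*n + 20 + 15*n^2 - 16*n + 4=15*n^2 - 64*n + 33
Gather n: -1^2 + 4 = 3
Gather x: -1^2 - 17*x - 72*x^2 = -72*x^2 - 17*x - 1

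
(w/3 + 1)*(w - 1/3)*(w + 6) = w^3/3 + 26*w^2/9 + 5*w - 2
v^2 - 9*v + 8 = (v - 8)*(v - 1)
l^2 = l^2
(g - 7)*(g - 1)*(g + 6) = g^3 - 2*g^2 - 41*g + 42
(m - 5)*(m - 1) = m^2 - 6*m + 5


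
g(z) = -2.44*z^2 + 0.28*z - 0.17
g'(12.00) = -58.28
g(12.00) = -348.17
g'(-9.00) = 44.20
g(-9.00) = -200.33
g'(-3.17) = 15.75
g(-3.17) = -25.58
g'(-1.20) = 6.14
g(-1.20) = -4.02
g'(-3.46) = 17.16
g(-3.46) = -30.35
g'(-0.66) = 3.50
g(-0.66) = -1.42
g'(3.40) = -16.31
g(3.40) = -27.42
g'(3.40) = -16.31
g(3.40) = -27.42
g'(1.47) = -6.89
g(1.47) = -5.03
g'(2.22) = -10.55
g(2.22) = -11.57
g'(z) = 0.28 - 4.88*z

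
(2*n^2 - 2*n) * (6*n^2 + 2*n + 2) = 12*n^4 - 8*n^3 - 4*n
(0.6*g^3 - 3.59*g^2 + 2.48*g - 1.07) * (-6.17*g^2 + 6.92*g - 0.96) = -3.702*g^5 + 26.3023*g^4 - 40.7204*g^3 + 27.2099*g^2 - 9.7852*g + 1.0272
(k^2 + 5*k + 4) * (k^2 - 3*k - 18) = k^4 + 2*k^3 - 29*k^2 - 102*k - 72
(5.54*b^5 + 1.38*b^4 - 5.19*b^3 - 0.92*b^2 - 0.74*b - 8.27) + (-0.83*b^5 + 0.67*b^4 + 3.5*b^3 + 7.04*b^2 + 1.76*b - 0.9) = 4.71*b^5 + 2.05*b^4 - 1.69*b^3 + 6.12*b^2 + 1.02*b - 9.17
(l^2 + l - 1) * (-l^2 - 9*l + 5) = -l^4 - 10*l^3 - 3*l^2 + 14*l - 5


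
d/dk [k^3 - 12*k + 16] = 3*k^2 - 12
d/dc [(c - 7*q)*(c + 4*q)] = 2*c - 3*q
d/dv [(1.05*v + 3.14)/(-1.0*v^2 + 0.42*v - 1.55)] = (1.05*v^2 + 6.28*v - 2.9463)/(1.0*v^4 - 0.84*v^3 + 3.2764*v^2 - 1.302*v + 2.4025)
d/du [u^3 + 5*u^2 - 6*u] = 3*u^2 + 10*u - 6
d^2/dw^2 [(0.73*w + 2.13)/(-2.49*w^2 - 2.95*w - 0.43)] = (-(0.73*w + 2.13)*(4.98*w + 2.95)*(9.96*w + 5.9) + (10.9062*w + 14.9144)*(2.49*w^2 + 2.95*w + 0.43))/(2.49*w^2 + 2.95*w + 0.43)^3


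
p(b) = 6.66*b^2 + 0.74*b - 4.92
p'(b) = 13.32*b + 0.74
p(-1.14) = 2.89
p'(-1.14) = -14.44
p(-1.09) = 2.19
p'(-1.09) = -13.78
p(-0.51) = -3.57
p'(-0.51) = -6.05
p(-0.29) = -4.57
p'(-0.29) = -3.12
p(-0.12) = -4.91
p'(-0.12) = -0.86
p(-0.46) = -3.85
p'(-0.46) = -5.39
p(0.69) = -1.24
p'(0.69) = 9.93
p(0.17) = -4.60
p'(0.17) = 3.00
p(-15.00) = 1482.48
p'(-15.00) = -199.06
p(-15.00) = 1482.48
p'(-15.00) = -199.06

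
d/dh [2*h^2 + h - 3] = 4*h + 1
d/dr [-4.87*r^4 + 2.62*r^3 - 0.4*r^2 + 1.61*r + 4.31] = -19.48*r^3 + 7.86*r^2 - 0.8*r + 1.61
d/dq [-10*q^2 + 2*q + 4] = 2 - 20*q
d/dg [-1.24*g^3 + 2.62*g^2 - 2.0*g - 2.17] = -3.72*g^2 + 5.24*g - 2.0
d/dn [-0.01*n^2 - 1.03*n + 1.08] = -0.02*n - 1.03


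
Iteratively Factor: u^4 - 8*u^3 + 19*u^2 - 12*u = (u - 4)*(u^3 - 4*u^2 + 3*u) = (u - 4)*(u - 1)*(u^2 - 3*u) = (u - 4)*(u - 3)*(u - 1)*(u)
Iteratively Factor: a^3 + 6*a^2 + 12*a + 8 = (a + 2)*(a^2 + 4*a + 4) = (a + 2)^2*(a + 2)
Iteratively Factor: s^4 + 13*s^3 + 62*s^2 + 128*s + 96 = (s + 3)*(s^3 + 10*s^2 + 32*s + 32) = (s + 3)*(s + 4)*(s^2 + 6*s + 8) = (s + 3)*(s + 4)^2*(s + 2)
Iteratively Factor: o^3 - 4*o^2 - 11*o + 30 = (o - 2)*(o^2 - 2*o - 15) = (o - 2)*(o + 3)*(o - 5)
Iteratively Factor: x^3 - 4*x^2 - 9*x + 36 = (x - 4)*(x^2 - 9) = (x - 4)*(x + 3)*(x - 3)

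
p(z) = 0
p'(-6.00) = 0.00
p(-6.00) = 0.00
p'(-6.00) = 0.00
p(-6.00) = 0.00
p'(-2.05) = 0.00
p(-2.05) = 0.00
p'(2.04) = 0.00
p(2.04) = 0.00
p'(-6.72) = 0.00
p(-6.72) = 0.00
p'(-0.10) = 0.00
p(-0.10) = 0.00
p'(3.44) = 0.00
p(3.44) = 0.00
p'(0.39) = 0.00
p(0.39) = 0.00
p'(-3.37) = 0.00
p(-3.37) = 0.00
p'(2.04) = 0.00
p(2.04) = 0.00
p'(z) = 0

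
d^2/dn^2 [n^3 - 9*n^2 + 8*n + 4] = 6*n - 18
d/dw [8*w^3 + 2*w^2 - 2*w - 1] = 24*w^2 + 4*w - 2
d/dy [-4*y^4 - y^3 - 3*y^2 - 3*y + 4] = -16*y^3 - 3*y^2 - 6*y - 3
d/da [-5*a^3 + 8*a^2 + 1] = a*(16 - 15*a)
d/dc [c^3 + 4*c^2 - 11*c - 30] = 3*c^2 + 8*c - 11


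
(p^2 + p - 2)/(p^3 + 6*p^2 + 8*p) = (p - 1)/(p*(p + 4))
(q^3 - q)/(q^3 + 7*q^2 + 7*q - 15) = q*(q + 1)/(q^2 + 8*q + 15)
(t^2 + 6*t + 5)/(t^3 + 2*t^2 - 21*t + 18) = (t^2 + 6*t + 5)/(t^3 + 2*t^2 - 21*t + 18)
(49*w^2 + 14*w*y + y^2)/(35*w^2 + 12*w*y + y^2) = (7*w + y)/(5*w + y)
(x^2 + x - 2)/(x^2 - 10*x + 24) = (x^2 + x - 2)/(x^2 - 10*x + 24)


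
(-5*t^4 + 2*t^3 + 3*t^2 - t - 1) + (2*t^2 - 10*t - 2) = -5*t^4 + 2*t^3 + 5*t^2 - 11*t - 3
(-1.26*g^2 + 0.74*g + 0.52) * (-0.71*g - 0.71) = 0.8946*g^3 + 0.3692*g^2 - 0.8946*g - 0.3692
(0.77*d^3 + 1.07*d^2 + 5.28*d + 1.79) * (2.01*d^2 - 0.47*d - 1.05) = 1.5477*d^5 + 1.7888*d^4 + 9.3014*d^3 - 0.00720000000000054*d^2 - 6.3853*d - 1.8795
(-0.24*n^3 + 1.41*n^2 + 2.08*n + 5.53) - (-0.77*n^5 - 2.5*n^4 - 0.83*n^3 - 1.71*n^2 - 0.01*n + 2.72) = 0.77*n^5 + 2.5*n^4 + 0.59*n^3 + 3.12*n^2 + 2.09*n + 2.81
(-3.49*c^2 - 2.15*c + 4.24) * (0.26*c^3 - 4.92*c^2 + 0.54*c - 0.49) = -0.9074*c^5 + 16.6118*c^4 + 9.7958*c^3 - 20.3117*c^2 + 3.3431*c - 2.0776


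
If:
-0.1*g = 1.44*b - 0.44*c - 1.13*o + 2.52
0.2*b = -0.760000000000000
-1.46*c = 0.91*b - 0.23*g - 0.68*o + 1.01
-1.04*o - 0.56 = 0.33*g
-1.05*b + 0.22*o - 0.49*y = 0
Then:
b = -3.80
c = 1.49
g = 6.54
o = -2.61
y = 6.97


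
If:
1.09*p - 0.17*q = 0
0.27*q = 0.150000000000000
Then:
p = 0.09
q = 0.56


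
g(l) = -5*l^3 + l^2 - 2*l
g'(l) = -15*l^2 + 2*l - 2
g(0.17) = -0.34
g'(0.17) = -2.09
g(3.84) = -276.05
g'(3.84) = -215.50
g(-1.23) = 13.28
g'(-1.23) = -27.15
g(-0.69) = 3.50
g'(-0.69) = -10.52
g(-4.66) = 537.01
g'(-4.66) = -337.05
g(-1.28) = 14.68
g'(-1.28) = -29.14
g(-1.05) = 8.99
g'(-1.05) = -20.64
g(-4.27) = 416.05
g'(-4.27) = -284.03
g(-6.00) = 1128.00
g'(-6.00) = -554.00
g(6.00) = -1056.00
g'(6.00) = -530.00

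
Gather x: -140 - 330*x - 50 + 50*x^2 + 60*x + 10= 50*x^2 - 270*x - 180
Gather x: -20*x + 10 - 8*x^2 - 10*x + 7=-8*x^2 - 30*x + 17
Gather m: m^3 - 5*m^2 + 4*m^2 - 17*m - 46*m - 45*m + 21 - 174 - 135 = m^3 - m^2 - 108*m - 288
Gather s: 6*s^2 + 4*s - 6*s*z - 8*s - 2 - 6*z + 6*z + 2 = 6*s^2 + s*(-6*z - 4)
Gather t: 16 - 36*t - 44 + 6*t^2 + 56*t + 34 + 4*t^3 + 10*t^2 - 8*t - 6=4*t^3 + 16*t^2 + 12*t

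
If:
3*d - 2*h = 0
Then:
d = 2*h/3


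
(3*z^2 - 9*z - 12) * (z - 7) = 3*z^3 - 30*z^2 + 51*z + 84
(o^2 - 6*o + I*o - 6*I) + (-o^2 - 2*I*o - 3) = -6*o - I*o - 3 - 6*I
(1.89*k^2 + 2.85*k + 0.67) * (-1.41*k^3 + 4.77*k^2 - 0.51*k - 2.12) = -2.6649*k^5 + 4.9968*k^4 + 11.6859*k^3 - 2.2644*k^2 - 6.3837*k - 1.4204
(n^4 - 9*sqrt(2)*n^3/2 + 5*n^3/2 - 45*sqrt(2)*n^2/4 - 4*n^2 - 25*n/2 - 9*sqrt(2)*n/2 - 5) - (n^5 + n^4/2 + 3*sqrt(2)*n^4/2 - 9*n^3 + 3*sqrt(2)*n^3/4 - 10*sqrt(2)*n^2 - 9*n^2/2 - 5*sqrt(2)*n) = -n^5 - 3*sqrt(2)*n^4/2 + n^4/2 - 21*sqrt(2)*n^3/4 + 23*n^3/2 - 5*sqrt(2)*n^2/4 + n^2/2 - 25*n/2 + sqrt(2)*n/2 - 5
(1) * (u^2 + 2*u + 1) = u^2 + 2*u + 1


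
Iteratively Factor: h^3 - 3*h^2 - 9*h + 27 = (h - 3)*(h^2 - 9) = (h - 3)^2*(h + 3)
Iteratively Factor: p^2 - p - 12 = (p + 3)*(p - 4)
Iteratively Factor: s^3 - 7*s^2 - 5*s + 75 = (s - 5)*(s^2 - 2*s - 15) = (s - 5)*(s + 3)*(s - 5)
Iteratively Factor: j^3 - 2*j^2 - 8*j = (j)*(j^2 - 2*j - 8) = j*(j - 4)*(j + 2)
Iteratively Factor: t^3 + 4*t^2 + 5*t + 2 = (t + 1)*(t^2 + 3*t + 2) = (t + 1)^2*(t + 2)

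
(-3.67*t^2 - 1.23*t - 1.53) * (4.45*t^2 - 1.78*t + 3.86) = -16.3315*t^4 + 1.0591*t^3 - 18.7853*t^2 - 2.0244*t - 5.9058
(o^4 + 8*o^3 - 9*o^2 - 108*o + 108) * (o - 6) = o^5 + 2*o^4 - 57*o^3 - 54*o^2 + 756*o - 648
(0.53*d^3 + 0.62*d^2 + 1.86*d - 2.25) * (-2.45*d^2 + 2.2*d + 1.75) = -1.2985*d^5 - 0.353*d^4 - 2.2655*d^3 + 10.6895*d^2 - 1.695*d - 3.9375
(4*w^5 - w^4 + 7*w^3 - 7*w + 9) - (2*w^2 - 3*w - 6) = 4*w^5 - w^4 + 7*w^3 - 2*w^2 - 4*w + 15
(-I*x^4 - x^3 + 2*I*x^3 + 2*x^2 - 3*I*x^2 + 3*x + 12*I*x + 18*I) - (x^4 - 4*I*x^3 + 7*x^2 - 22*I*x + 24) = -x^4 - I*x^4 - x^3 + 6*I*x^3 - 5*x^2 - 3*I*x^2 + 3*x + 34*I*x - 24 + 18*I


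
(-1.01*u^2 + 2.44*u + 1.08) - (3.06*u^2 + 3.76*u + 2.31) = -4.07*u^2 - 1.32*u - 1.23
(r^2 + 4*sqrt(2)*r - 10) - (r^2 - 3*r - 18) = 3*r + 4*sqrt(2)*r + 8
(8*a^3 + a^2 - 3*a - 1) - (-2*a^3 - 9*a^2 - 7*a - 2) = 10*a^3 + 10*a^2 + 4*a + 1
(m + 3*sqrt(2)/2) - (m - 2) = 2 + 3*sqrt(2)/2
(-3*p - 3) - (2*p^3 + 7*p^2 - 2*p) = -2*p^3 - 7*p^2 - p - 3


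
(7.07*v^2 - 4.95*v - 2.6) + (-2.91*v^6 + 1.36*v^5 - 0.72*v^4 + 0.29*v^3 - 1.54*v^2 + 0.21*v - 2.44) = -2.91*v^6 + 1.36*v^5 - 0.72*v^4 + 0.29*v^3 + 5.53*v^2 - 4.74*v - 5.04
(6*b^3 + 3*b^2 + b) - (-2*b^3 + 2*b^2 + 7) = 8*b^3 + b^2 + b - 7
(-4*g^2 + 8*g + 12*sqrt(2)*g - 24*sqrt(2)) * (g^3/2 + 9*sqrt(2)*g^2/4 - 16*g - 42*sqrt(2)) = -2*g^5 - 3*sqrt(2)*g^4 + 4*g^4 + 6*sqrt(2)*g^3 + 118*g^3 - 236*g^2 - 24*sqrt(2)*g^2 - 1008*g + 48*sqrt(2)*g + 2016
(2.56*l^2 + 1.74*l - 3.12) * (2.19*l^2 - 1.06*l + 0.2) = 5.6064*l^4 + 1.097*l^3 - 8.1652*l^2 + 3.6552*l - 0.624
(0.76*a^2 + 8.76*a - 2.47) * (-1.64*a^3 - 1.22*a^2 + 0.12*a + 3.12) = -1.2464*a^5 - 15.2936*a^4 - 6.5452*a^3 + 6.4358*a^2 + 27.0348*a - 7.7064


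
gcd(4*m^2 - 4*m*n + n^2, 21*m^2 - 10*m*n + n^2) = 1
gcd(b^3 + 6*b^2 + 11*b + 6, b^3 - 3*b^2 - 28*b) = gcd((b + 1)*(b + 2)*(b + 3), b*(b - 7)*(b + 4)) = 1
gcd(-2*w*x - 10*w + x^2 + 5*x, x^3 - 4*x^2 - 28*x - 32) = 1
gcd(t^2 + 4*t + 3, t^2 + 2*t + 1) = t + 1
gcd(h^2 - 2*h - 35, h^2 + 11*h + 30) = h + 5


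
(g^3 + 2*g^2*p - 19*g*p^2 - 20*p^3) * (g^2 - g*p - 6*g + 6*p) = g^5 + g^4*p - 6*g^4 - 21*g^3*p^2 - 6*g^3*p - g^2*p^3 + 126*g^2*p^2 + 20*g*p^4 + 6*g*p^3 - 120*p^4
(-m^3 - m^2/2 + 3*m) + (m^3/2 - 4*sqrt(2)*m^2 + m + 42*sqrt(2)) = -m^3/2 - 4*sqrt(2)*m^2 - m^2/2 + 4*m + 42*sqrt(2)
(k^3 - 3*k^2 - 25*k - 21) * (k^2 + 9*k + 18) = k^5 + 6*k^4 - 34*k^3 - 300*k^2 - 639*k - 378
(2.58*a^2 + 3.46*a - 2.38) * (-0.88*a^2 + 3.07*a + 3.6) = -2.2704*a^4 + 4.8758*a^3 + 22.0046*a^2 + 5.1494*a - 8.568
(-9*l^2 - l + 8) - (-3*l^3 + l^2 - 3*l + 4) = 3*l^3 - 10*l^2 + 2*l + 4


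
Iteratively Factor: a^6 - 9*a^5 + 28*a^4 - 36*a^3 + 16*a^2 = (a)*(a^5 - 9*a^4 + 28*a^3 - 36*a^2 + 16*a) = a*(a - 1)*(a^4 - 8*a^3 + 20*a^2 - 16*a) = a*(a - 4)*(a - 1)*(a^3 - 4*a^2 + 4*a) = a^2*(a - 4)*(a - 1)*(a^2 - 4*a + 4) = a^2*(a - 4)*(a - 2)*(a - 1)*(a - 2)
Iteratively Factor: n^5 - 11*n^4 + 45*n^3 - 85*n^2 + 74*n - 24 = (n - 1)*(n^4 - 10*n^3 + 35*n^2 - 50*n + 24) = (n - 4)*(n - 1)*(n^3 - 6*n^2 + 11*n - 6) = (n - 4)*(n - 2)*(n - 1)*(n^2 - 4*n + 3) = (n - 4)*(n - 2)*(n - 1)^2*(n - 3)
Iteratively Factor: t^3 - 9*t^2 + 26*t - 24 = (t - 3)*(t^2 - 6*t + 8) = (t - 4)*(t - 3)*(t - 2)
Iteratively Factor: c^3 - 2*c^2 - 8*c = (c - 4)*(c^2 + 2*c) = (c - 4)*(c + 2)*(c)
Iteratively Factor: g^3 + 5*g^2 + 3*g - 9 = (g - 1)*(g^2 + 6*g + 9) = (g - 1)*(g + 3)*(g + 3)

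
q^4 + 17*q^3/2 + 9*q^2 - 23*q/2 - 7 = (q - 1)*(q + 1/2)*(q + 2)*(q + 7)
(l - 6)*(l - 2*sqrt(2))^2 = l^3 - 6*l^2 - 4*sqrt(2)*l^2 + 8*l + 24*sqrt(2)*l - 48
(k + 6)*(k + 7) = k^2 + 13*k + 42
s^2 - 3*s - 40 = (s - 8)*(s + 5)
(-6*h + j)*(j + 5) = -6*h*j - 30*h + j^2 + 5*j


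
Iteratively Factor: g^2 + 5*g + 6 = (g + 3)*(g + 2)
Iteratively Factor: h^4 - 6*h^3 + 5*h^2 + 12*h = (h - 3)*(h^3 - 3*h^2 - 4*h) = h*(h - 3)*(h^2 - 3*h - 4) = h*(h - 3)*(h + 1)*(h - 4)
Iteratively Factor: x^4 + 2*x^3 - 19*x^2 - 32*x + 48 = (x + 4)*(x^3 - 2*x^2 - 11*x + 12) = (x - 1)*(x + 4)*(x^2 - x - 12) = (x - 1)*(x + 3)*(x + 4)*(x - 4)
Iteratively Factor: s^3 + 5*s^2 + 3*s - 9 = (s + 3)*(s^2 + 2*s - 3) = (s - 1)*(s + 3)*(s + 3)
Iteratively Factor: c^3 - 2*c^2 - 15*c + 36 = (c + 4)*(c^2 - 6*c + 9) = (c - 3)*(c + 4)*(c - 3)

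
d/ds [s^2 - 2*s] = 2*s - 2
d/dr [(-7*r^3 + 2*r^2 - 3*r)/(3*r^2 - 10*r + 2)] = (-21*r^4 + 140*r^3 - 53*r^2 + 8*r - 6)/(9*r^4 - 60*r^3 + 112*r^2 - 40*r + 4)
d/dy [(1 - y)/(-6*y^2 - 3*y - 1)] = 2*(-3*y^2 + 6*y + 2)/(36*y^4 + 36*y^3 + 21*y^2 + 6*y + 1)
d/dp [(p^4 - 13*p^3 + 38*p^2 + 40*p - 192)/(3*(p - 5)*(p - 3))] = (2*p^3 - 25*p^2 + 100*p - 104)/(3*(p^2 - 10*p + 25))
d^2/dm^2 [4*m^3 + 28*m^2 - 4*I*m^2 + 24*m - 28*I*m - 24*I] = 24*m + 56 - 8*I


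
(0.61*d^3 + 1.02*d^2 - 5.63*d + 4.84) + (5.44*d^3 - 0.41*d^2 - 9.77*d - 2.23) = 6.05*d^3 + 0.61*d^2 - 15.4*d + 2.61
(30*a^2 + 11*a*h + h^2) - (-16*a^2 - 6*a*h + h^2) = 46*a^2 + 17*a*h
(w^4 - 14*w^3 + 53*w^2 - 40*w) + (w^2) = w^4 - 14*w^3 + 54*w^2 - 40*w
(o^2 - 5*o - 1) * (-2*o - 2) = -2*o^3 + 8*o^2 + 12*o + 2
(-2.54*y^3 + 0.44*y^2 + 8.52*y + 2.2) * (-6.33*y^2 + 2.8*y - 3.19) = 16.0782*y^5 - 9.8972*y^4 - 44.597*y^3 + 8.5264*y^2 - 21.0188*y - 7.018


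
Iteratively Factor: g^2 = (g)*(g)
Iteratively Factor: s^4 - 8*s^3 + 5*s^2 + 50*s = (s)*(s^3 - 8*s^2 + 5*s + 50) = s*(s + 2)*(s^2 - 10*s + 25) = s*(s - 5)*(s + 2)*(s - 5)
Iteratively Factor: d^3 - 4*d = (d)*(d^2 - 4) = d*(d - 2)*(d + 2)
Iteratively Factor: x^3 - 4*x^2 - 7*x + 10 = (x - 1)*(x^2 - 3*x - 10) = (x - 5)*(x - 1)*(x + 2)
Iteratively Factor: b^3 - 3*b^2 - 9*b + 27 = (b - 3)*(b^2 - 9) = (b - 3)*(b + 3)*(b - 3)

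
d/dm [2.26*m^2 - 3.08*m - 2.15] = 4.52*m - 3.08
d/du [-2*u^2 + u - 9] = 1 - 4*u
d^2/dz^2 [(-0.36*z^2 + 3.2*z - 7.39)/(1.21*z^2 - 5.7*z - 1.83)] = (4.4044*z^3 - 69.701082*z^2 + 348.32754*z - 582.099162)/(1.771561*z^6 - 25.03611*z^5 + 109.900791*z^4 - 109.46394*z^3 - 166.213593*z^2 - 57.26619*z - 6.128487)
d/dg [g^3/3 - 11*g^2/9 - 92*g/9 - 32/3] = g^2 - 22*g/9 - 92/9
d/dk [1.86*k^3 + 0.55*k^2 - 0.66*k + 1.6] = 5.58*k^2 + 1.1*k - 0.66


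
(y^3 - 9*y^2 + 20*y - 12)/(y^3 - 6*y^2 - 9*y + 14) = (y^2 - 8*y + 12)/(y^2 - 5*y - 14)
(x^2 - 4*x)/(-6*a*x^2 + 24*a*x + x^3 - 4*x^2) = 1/(-6*a + x)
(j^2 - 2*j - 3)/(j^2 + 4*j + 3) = (j - 3)/(j + 3)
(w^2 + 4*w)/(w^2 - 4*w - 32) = w/(w - 8)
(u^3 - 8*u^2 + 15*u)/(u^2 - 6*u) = (u^2 - 8*u + 15)/(u - 6)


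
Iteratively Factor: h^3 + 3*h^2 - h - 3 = (h - 1)*(h^2 + 4*h + 3) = (h - 1)*(h + 1)*(h + 3)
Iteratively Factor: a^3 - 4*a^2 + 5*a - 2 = (a - 1)*(a^2 - 3*a + 2) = (a - 1)^2*(a - 2)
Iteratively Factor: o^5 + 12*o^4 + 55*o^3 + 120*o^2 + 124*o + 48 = (o + 2)*(o^4 + 10*o^3 + 35*o^2 + 50*o + 24) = (o + 1)*(o + 2)*(o^3 + 9*o^2 + 26*o + 24) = (o + 1)*(o + 2)*(o + 4)*(o^2 + 5*o + 6) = (o + 1)*(o + 2)^2*(o + 4)*(o + 3)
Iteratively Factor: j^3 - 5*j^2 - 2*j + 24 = (j - 3)*(j^2 - 2*j - 8) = (j - 4)*(j - 3)*(j + 2)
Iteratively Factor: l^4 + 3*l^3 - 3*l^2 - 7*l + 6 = (l - 1)*(l^3 + 4*l^2 + l - 6) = (l - 1)^2*(l^2 + 5*l + 6) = (l - 1)^2*(l + 2)*(l + 3)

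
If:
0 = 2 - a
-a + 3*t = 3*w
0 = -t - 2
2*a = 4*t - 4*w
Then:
No Solution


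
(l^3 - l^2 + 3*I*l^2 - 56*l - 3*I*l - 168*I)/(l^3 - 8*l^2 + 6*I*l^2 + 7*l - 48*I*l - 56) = (l^2 + l*(7 + 3*I) + 21*I)/(l^2 + 6*I*l + 7)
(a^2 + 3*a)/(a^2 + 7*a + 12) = a/(a + 4)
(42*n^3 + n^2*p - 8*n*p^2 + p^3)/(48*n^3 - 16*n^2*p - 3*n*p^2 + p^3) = (-14*n^2 - 5*n*p + p^2)/(-16*n^2 + p^2)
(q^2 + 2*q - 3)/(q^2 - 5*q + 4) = (q + 3)/(q - 4)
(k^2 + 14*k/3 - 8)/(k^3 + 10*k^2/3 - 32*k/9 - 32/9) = 3*(k + 6)/(3*k^2 + 14*k + 8)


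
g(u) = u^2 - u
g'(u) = 2*u - 1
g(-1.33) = 3.10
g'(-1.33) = -3.66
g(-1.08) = 2.25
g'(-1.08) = -3.16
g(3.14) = 6.72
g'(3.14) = 5.28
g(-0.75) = 1.31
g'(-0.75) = -2.50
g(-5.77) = 39.06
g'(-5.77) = -12.54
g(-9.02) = 90.38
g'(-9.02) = -19.04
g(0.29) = -0.21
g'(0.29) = -0.42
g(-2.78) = 10.51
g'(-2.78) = -6.56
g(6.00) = 30.00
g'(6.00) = 11.00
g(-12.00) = 156.00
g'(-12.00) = -25.00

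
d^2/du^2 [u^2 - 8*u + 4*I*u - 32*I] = 2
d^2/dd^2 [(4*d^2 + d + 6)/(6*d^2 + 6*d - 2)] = (-27*d^3 + 198*d^2 + 171*d + 79)/(27*d^6 + 81*d^5 + 54*d^4 - 27*d^3 - 18*d^2 + 9*d - 1)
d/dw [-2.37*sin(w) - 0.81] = -2.37*cos(w)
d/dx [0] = 0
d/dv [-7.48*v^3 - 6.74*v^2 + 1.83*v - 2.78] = -22.44*v^2 - 13.48*v + 1.83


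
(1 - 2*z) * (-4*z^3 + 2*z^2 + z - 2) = 8*z^4 - 8*z^3 + 5*z - 2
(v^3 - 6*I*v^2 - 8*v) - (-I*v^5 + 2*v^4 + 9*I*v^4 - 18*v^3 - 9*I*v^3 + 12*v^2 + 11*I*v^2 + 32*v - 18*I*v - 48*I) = I*v^5 - 2*v^4 - 9*I*v^4 + 19*v^3 + 9*I*v^3 - 12*v^2 - 17*I*v^2 - 40*v + 18*I*v + 48*I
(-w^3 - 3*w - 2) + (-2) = -w^3 - 3*w - 4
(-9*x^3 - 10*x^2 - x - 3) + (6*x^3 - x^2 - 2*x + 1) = -3*x^3 - 11*x^2 - 3*x - 2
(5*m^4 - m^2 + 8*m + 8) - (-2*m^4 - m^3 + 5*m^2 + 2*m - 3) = 7*m^4 + m^3 - 6*m^2 + 6*m + 11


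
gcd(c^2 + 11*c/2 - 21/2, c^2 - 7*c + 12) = 1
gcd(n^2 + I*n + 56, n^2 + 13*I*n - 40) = n + 8*I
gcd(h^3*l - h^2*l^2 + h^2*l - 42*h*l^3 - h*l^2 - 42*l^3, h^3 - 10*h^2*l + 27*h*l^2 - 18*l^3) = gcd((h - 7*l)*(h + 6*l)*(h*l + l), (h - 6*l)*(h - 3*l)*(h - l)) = 1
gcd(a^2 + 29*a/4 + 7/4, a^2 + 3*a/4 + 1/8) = a + 1/4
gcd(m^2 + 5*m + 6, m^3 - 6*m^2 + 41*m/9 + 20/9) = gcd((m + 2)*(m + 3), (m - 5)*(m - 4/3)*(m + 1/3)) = 1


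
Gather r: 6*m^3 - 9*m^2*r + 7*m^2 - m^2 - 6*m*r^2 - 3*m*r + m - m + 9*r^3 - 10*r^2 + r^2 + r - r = 6*m^3 + 6*m^2 + 9*r^3 + r^2*(-6*m - 9) + r*(-9*m^2 - 3*m)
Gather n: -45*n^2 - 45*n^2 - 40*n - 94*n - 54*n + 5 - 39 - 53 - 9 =-90*n^2 - 188*n - 96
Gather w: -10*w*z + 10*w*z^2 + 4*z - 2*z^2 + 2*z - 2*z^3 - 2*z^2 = w*(10*z^2 - 10*z) - 2*z^3 - 4*z^2 + 6*z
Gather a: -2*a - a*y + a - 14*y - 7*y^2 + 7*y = a*(-y - 1) - 7*y^2 - 7*y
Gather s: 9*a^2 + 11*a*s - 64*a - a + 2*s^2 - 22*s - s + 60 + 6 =9*a^2 - 65*a + 2*s^2 + s*(11*a - 23) + 66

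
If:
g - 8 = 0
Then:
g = 8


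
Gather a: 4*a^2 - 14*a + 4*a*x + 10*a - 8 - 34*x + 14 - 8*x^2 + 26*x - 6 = 4*a^2 + a*(4*x - 4) - 8*x^2 - 8*x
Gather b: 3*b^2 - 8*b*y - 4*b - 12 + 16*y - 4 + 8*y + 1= 3*b^2 + b*(-8*y - 4) + 24*y - 15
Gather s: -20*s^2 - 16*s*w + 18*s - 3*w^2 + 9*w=-20*s^2 + s*(18 - 16*w) - 3*w^2 + 9*w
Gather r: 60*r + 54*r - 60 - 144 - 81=114*r - 285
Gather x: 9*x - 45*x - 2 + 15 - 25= -36*x - 12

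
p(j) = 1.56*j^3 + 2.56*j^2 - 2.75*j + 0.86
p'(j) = 4.68*j^2 + 5.12*j - 2.75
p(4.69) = 205.20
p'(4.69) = 124.20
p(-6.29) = -268.78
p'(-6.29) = 150.21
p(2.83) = 48.94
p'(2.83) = 49.22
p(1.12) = 3.18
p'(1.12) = 8.85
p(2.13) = 21.69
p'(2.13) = 29.39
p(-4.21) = -58.59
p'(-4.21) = 58.64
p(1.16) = 3.55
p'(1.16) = 9.49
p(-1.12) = 4.96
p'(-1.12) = -2.61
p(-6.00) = -227.44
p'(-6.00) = 135.01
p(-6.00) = -227.44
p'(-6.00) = 135.01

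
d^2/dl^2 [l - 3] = 0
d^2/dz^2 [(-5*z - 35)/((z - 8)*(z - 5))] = 10*(-z^3 - 21*z^2 + 393*z - 1423)/(z^6 - 39*z^5 + 627*z^4 - 5317*z^3 + 25080*z^2 - 62400*z + 64000)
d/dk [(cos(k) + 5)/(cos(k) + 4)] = sin(k)/(cos(k) + 4)^2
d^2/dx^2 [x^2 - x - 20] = 2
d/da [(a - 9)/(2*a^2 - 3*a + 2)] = (2*a^2 - 3*a - (a - 9)*(4*a - 3) + 2)/(2*a^2 - 3*a + 2)^2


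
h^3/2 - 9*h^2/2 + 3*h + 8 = (h/2 + 1/2)*(h - 8)*(h - 2)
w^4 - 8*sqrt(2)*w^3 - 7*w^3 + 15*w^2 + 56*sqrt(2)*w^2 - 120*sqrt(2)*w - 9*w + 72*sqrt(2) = (w - 3)^2*(w - 1)*(w - 8*sqrt(2))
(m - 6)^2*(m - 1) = m^3 - 13*m^2 + 48*m - 36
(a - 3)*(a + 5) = a^2 + 2*a - 15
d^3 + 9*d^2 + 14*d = d*(d + 2)*(d + 7)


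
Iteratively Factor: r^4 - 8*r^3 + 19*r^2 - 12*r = (r - 3)*(r^3 - 5*r^2 + 4*r) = (r - 3)*(r - 1)*(r^2 - 4*r) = r*(r - 3)*(r - 1)*(r - 4)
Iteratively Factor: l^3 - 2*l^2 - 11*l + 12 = (l + 3)*(l^2 - 5*l + 4) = (l - 1)*(l + 3)*(l - 4)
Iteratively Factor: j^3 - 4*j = (j - 2)*(j^2 + 2*j) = j*(j - 2)*(j + 2)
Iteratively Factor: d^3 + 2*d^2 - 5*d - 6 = (d + 1)*(d^2 + d - 6) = (d + 1)*(d + 3)*(d - 2)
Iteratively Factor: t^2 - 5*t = (t - 5)*(t)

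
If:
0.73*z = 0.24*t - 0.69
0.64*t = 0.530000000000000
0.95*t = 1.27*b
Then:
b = 0.62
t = 0.83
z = -0.67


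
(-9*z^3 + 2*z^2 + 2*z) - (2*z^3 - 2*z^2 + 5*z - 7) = -11*z^3 + 4*z^2 - 3*z + 7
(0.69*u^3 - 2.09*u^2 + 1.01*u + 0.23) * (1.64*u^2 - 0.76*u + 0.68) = 1.1316*u^5 - 3.952*u^4 + 3.714*u^3 - 1.8116*u^2 + 0.512*u + 0.1564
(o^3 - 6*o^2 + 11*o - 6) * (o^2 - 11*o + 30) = o^5 - 17*o^4 + 107*o^3 - 307*o^2 + 396*o - 180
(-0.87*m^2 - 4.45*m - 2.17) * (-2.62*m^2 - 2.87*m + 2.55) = 2.2794*m^4 + 14.1559*m^3 + 16.2384*m^2 - 5.1196*m - 5.5335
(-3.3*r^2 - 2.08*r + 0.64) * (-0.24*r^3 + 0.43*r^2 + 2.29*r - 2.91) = 0.792*r^5 - 0.9198*r^4 - 8.605*r^3 + 5.115*r^2 + 7.5184*r - 1.8624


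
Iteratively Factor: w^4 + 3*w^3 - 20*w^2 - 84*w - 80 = (w + 2)*(w^3 + w^2 - 22*w - 40) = (w + 2)*(w + 4)*(w^2 - 3*w - 10) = (w - 5)*(w + 2)*(w + 4)*(w + 2)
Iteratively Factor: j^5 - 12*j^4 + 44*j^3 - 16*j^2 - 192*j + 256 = (j - 4)*(j^4 - 8*j^3 + 12*j^2 + 32*j - 64) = (j - 4)^2*(j^3 - 4*j^2 - 4*j + 16) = (j - 4)^3*(j^2 - 4) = (j - 4)^3*(j + 2)*(j - 2)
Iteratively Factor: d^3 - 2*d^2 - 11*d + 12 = (d - 1)*(d^2 - d - 12) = (d - 1)*(d + 3)*(d - 4)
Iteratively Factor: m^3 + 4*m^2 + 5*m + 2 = (m + 1)*(m^2 + 3*m + 2) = (m + 1)*(m + 2)*(m + 1)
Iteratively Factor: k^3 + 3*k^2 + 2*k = (k + 1)*(k^2 + 2*k) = (k + 1)*(k + 2)*(k)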